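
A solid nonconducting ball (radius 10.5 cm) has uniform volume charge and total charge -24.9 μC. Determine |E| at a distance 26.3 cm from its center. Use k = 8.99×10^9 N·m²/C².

E = 3.24×10^6 V/m

By spherical symmetry E is radial; choose a Gaussian sphere of radius r = 26.3 cm (r > R, so the entire charge is enclosed).
Q_enc = -24.9 μC = -2.49×10^-5 C.
Applying ∮E·dA = Q_enc/ε₀ with Φ = E(4πr²):
E = k|Q_enc|/r² = (8.99×10^9)(2.49e-5)/(0.263)² = 3.24×10^6 N/C.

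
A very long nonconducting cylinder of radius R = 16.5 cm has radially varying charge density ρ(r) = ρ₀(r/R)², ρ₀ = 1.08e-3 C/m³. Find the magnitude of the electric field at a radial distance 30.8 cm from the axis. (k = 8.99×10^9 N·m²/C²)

E = 2.70×10^6 N/C

Choose a coaxial cylinder of radius r = 30.8 cm (arbitrary length L) as the Gaussian surface (r > R, full charge per length enclosed).
λ_enc = 2π ∫₀^R ρ₀(r'/R)^2 r' dr' = 2πρ₀R²/4 = 4.619×10^-5 C/m.
Applying ∮E·dA = Q_enc/ε₀ with the end caps contributing no flux:
E = 2k|λ_enc|/r = 2(8.99×10^9)(4.619e-5)/(0.308) = 2.70×10^6 N/C.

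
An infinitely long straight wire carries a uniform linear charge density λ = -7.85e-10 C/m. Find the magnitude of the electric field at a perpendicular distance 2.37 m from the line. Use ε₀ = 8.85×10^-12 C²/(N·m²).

5.96 V/m

Coaxial Gaussian cylinder, radius r = 2.37 m, length L.
Q_enc = λL, so λ_enc = -7.85×10^-10 C/m.
Applying ∮E·dA = Q_enc/ε₀ with the end caps contributing no flux:
E = |λ_enc|/(2πε₀r) = (7.85×10^-10)/(2π·8.85×10^-12·2.37) = 5.96 N/C.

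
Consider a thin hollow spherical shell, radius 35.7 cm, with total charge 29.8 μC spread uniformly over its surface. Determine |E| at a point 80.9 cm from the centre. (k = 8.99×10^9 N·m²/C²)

|E| ≈ 4.09×10^5 N/C

By spherical symmetry E is radial; choose a Gaussian sphere of radius r = 80.9 cm (r > 35.7 cm).
The entire shell is enclosed: Q_enc = 2.98e-5 C.
Applying ∮E·dA = Q_enc/ε₀ with Φ = E(4πr²):
E = k|Q_enc|/r² = (8.99×10^9)(2.98×10^-5)/(0.809)² = 4.09×10^5 N/C.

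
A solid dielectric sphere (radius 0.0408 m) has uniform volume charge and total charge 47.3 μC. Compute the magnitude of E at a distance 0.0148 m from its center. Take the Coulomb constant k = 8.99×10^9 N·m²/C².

E = 9.27e7 N/C

Symmetry ⇒ E = E(r) r̂. Gaussian sphere of radius r = 0.0148 m (r < R).
For a uniform sphere the enclosed fraction is (r/R)³, so Q_enc = (47.3 μC)(0.0148/0.0408)³ = 2.258×10^-6 C.
By Gauss's law, ∮E·dA = E·4πr² = Q_enc/ε₀.
E = k|Q_enc|/r² = (8.99×10^9)(2.258e-6)/(0.0148)² = 9.27×10^7 N/C.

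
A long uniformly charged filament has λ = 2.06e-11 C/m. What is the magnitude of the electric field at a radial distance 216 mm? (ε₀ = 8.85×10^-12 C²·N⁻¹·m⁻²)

1.72 V/m

Take a coaxial cylindrical Gaussian surface of radius r = 216 mm and length L.
Q_enc = λL, so λ_enc = 2.06e-11 C/m.
Applying ∮E·dA = Q_enc/ε₀ with the end caps contributing no flux:
E = |λ_enc|/(2πε₀r) = (2.06e-11)/(2π·8.85×10^-12·0.216) = 1.72 N/C.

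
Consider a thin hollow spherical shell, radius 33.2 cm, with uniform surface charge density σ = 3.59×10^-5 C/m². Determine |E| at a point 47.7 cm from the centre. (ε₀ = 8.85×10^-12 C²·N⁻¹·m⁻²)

E ≈ 1.97e6 V/m

By spherical symmetry E is radial; choose a Gaussian sphere of radius r = 47.7 cm (r > 33.2 cm).
The entire shell is enclosed: Q_enc = σ·4πR² = (3.59×10^-5)·4π·(0.332)² = 4.973e-5 C.
By Gauss's law, ∮E·dA = E·4πr² = Q_enc/ε₀.
E = |Q_enc|/(4πε₀r²) = (4.973×10^-5)/(4π·8.85×10^-12·(0.477)²) = 1.97×10^6 N/C.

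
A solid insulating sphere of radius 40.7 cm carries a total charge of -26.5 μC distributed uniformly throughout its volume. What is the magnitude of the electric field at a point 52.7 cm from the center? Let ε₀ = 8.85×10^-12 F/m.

Symmetry ⇒ E = E(r) r̂. Gaussian sphere of radius r = 52.7 cm (r > R, so the entire charge is enclosed).
Q_enc = -26.5 μC = -2.65×10^-5 C.
By Gauss's law, ∮E·dA = E·4πr² = Q_enc/ε₀.
E = |Q_enc|/(4πε₀r²) = (2.65×10^-5)/(4π·8.85×10^-12·(0.527)²) = 8.58e5 N/C.

E = 8.58×10^5 N/C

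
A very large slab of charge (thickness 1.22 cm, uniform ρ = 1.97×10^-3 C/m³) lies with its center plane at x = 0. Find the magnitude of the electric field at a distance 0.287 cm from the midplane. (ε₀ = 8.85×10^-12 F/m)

By symmetry E is perpendicular to the slab. A Gaussian pillbox from −0.287 cm to +0.287 cm (face area A) lies entirely within the slab.
Q_enc = ρ·(2x)·A and flux = 2EA, so 2EA = 2ρxA/ε₀ ⇒ E = |ρ|x/ε₀.
E = (1.97×10^-3)(0.00287)/(8.85×10^-12) = 6.39×10^5 N/C.

6.39×10^5 N/C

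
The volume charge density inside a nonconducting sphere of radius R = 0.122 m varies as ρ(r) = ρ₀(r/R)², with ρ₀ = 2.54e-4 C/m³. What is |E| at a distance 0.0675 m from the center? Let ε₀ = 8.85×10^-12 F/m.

E = 1.19×10^5 N/C

Symmetry ⇒ E = E(r) r̂. Gaussian sphere of radius r = 0.0675 m (r < R).
Q_enc = ∫₀^r ρ(r')·4πr'² dr' = (4πρ₀/R²) ∫₀^r r'^4 dr' = 4πρ₀ r^5/(5·R²) = 6.01×10^-8 C.
By Gauss's law, ∮E·dA = E·4πr² = Q_enc/ε₀.
E = |Q_enc|/(4πε₀r²) = (6.01×10^-8)/(4π·8.85×10^-12·(0.0675)²) = 1.19×10^5 N/C.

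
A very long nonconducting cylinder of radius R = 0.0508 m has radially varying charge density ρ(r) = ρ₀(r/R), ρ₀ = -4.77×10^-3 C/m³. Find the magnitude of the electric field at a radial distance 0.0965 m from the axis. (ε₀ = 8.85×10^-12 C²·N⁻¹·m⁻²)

By cylindrical symmetry E is radial; use a coaxial Gaussian cylinder of radius 0.0965 m and length L (r > R, full charge per length enclosed).
λ_enc = 2π ∫₀^R ρ₀(r'/R)^1 r' dr' = 2πρ₀R²/3 = -2.578×10^-5 C/m.
By Gauss's law (flux through the curved wall only), E·2πrL = λ_enc L/ε₀.
E = |λ_enc|/(2πε₀r) = (2.578×10^-5)/(2π·8.85×10^-12·0.0965) = 4.80e6 N/C.

E = 4.80×10^6 V/m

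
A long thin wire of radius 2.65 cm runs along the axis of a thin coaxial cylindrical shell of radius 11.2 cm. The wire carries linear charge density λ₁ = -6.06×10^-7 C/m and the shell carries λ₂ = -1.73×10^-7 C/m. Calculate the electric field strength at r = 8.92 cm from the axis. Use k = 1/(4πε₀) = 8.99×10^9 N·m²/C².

Choose a coaxial cylinder of radius r = 8.92 cm (arbitrary length L) as the Gaussian surface (between the conductors, 2.65 cm < r < 11.2 cm).
Only the inner wire is enclosed; the outer shell contributes nothing inside itself. λ_enc = λ₁ = -6.06×10^-7 C/m.
By Gauss's law (flux through the curved wall only), E·2πrL = λ_enc L/ε₀.
E = 2k|λ_enc|/r = 2(8.99×10^9)(6.06×10^-7)/(0.0892) = 1.22×10^5 N/C.

E = 1.22e5 N/C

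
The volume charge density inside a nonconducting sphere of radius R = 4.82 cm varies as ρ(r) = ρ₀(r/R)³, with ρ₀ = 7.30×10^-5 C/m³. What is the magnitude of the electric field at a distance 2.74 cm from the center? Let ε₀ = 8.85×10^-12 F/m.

Take a concentric spherical Gaussian surface of radius r = 2.74 cm (r < R).
Q_enc = ∫₀^r ρ(r')·4πr'² dr' = (4πρ₀/R³) ∫₀^r r'^5 dr' = 4πρ₀ r^6/(6·R³) = 5.778e-10 C.
By Gauss's law, ∮E·dA = E·4πr² = Q_enc/ε₀.
E = |Q_enc|/(4πε₀r²) = (5.778×10^-10)/(4π·8.85×10^-12·(0.0274)²) = 6.92×10^3 N/C.

|E| ≈ 6.92e3 V/m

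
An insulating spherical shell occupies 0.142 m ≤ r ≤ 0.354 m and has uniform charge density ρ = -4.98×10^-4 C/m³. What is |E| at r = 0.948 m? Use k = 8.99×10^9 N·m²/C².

|E| ≈ 8.66×10^5 V/m

By spherical symmetry E is radial; choose a Gaussian sphere of radius r = 0.948 m (r > 0.354 m, enclosing the whole shell).
Q_enc = ρ·(4π/3)(b³ − a³) = (-4.98×10^-4)·(4π/3)·((0.354)³ − (0.142)³) = -8.657×10^-5 C.
Gauss's law: E·4πr² = Q_enc/ε₀.
E = k|Q_enc|/r² = (8.99×10^9)(8.657×10^-5)/(0.948)² = 8.66×10^5 N/C.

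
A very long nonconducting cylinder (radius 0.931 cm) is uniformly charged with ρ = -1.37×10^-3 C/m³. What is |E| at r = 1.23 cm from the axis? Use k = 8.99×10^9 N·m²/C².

|E| ≈ 5.45×10^5 V/m

By cylindrical symmetry E is radial; use a coaxial Gaussian cylinder of radius 1.23 cm and length L (r > 0.931 cm, full cross-section enclosed).
λ_enc = ρ·πR² = (-1.37e-3)π(0.00931)² = -3.731×10^-7 C/m.
Since E is radial and uniform over the curved surface, Φ = E·2πrL = Q_enc/ε₀ = λ_enc L/ε₀.
E = 2k|λ_enc|/r = 2(8.99×10^9)(3.731×10^-7)/(0.0123) = 5.45e5 N/C.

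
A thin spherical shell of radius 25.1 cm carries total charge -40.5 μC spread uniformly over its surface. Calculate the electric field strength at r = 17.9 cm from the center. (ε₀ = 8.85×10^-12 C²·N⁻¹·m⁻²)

E = 0

By spherical symmetry E is radial; choose a Gaussian sphere of radius r = 17.9 cm (inside the shell, r < 25.1 cm).
All the charge is outside the Gaussian surface: Q_enc = 0, hence E = 0 everywhere inside the shell.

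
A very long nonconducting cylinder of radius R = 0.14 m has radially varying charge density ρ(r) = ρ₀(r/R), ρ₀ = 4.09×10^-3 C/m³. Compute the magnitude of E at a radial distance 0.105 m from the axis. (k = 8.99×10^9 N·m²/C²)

1.21e7 V/m

Coaxial Gaussian cylinder, radius r = 0.105 m, length L (r < R).
Integrating ρ over the cross-section to radius r: λ_enc = (2πρ₀/R) ∫₀^r r'^2 dr' = 2πρ₀ r^3/(3·R) = 7.083e-5 C/m.
Since E is radial and uniform over the curved surface, Φ = E·2πrL = Q_enc/ε₀ = λ_enc L/ε₀.
E = 2k|λ_enc|/r = 2(8.99×10^9)(7.083×10^-5)/(0.105) = 1.21×10^7 N/C.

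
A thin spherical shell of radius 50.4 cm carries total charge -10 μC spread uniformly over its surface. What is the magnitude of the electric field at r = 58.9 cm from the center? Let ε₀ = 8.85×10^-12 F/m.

E = 2.59×10^5 N/C

Use a concentric Gaussian sphere at r = 58.9 cm (r > 50.4 cm).
The entire shell is enclosed: Q_enc = -1.00×10^-5 C.
By Gauss's law, ∮E·dA = E·4πr² = Q_enc/ε₀.
E = |Q_enc|/(4πε₀r²) = (1.00×10^-5)/(4π·8.85×10^-12·(0.589)²) = 2.59×10^5 N/C.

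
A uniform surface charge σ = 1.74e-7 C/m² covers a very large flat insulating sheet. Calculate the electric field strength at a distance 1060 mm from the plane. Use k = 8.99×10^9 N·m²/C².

9.83×10^3 N/C

By planar symmetry E is perpendicular to the sheet and uniform; use a Gaussian pillbox with flat faces of area A on each side of the sheet.
Only the two end caps contribute flux: Φ = 2EA. With Q_enc = σA, Gauss's law gives E = |σ|/(2ε₀).
E = 2πk|σ| = 2π(8.99×10^9)(1.74×10^-7) = 9.83e3 N/C.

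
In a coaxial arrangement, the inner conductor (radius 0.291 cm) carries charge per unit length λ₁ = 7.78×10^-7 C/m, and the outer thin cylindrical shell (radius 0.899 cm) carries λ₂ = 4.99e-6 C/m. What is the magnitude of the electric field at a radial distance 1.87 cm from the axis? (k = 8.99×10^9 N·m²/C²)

By cylindrical symmetry E is radial; use a coaxial Gaussian cylinder of radius 1.87 cm and length L (r > 0.899 cm, enclosing both).
λ_enc = λ₁ + λ₂ = (7.78×10^-7) + (4.99e-6) = 5.768×10^-6 C/m.
Applying ∮E·dA = Q_enc/ε₀ with the end caps contributing no flux:
E = 2k|λ_enc|/r = 2(8.99×10^9)(5.768×10^-6)/(0.0187) = 5.55×10^6 N/C.

E ≈ 5.55×10^6 V/m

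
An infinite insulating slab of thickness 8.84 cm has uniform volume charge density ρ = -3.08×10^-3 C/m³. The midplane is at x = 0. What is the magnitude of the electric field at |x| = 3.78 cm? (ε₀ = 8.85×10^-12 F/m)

|E| = 1.32×10^7 V/m

By symmetry E is perpendicular to the slab. A Gaussian pillbox from −3.78 cm to +3.78 cm (face area A) lies entirely within the slab.
Q_enc = ρ·(2x)·A and flux = 2EA, so 2EA = 2ρxA/ε₀ ⇒ E = |ρ|x/ε₀.
E = (3.08e-3)(0.0378)/(8.85×10^-12) = 1.32×10^7 N/C.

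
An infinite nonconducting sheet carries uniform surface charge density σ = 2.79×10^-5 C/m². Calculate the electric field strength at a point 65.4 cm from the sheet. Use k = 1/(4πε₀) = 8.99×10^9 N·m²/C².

|E| = 1.58×10^6 N/C

Choose a cylindrical pillbox piercing the sheet, end faces (area A) parallel to it.
Flux Φ = 2EA and Q_enc = σA, so 2EA = σA/ε₀ ⇒ E = |σ|/(2ε₀), independent of distance.
E = 2πk|σ| = 2π(8.99×10^9)(2.79e-5) = 1.58e6 N/C.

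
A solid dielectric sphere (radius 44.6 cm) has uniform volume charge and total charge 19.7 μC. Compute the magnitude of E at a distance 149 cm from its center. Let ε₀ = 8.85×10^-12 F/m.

Use a concentric Gaussian sphere at r = 149 cm (r > R, so the entire charge is enclosed).
Q_enc = 19.7 μC = 1.97e-5 C.
Gauss's law: E·4πr² = Q_enc/ε₀.
E = |Q_enc|/(4πε₀r²) = (1.97e-5)/(4π·8.85×10^-12·(1.49)²) = 7.98×10^4 N/C.

E ≈ 7.98×10^4 N/C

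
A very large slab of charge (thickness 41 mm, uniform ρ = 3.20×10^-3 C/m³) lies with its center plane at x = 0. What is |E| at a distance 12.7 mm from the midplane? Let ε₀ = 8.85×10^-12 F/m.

By symmetry E is perpendicular to the slab. A Gaussian pillbox from −12.7 mm to +12.7 mm (face area A) lies entirely within the slab.
Q_enc = ρ·(2x)·A and flux = 2EA, so 2EA = 2ρxA/ε₀ ⇒ E = |ρ|x/ε₀.
E = (3.20e-3)(0.0127)/(8.85×10^-12) = 4.59e6 N/C.

|E| ≈ 4.59e6 N/C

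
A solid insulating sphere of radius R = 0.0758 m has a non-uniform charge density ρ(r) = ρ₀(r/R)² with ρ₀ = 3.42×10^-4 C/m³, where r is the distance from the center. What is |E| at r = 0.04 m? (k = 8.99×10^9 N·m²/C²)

|E| = 8.61e4 N/C

By spherical symmetry E is radial; choose a Gaussian sphere of radius r = 0.04 m (r < R).
Q_enc = ∫₀^r ρ(r')·4πr'² dr' = (4πρ₀/R²) ∫₀^r r'^4 dr' = 4πρ₀ r^5/(5·R²) = 1.532×10^-8 C.
By Gauss's law, ∮E·dA = E·4πr² = Q_enc/ε₀.
E = k|Q_enc|/r² = (8.99×10^9)(1.532×10^-8)/(0.04)² = 8.61e4 N/C.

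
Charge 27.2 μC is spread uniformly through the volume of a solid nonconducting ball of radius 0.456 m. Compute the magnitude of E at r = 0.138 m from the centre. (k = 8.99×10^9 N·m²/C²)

E = 3.56e5 N/C

Symmetry ⇒ E = E(r) r̂. Gaussian sphere of radius r = 0.138 m (r < R).
Only the charge within r is enclosed: Q_enc = Q·(r/R)³ = (27.2 μC)·(0.138 m/0.456 m)³ = 7.539×10^-7 C.
Gauss's law: E·4πr² = Q_enc/ε₀.
E = k|Q_enc|/r² = (8.99×10^9)(7.539e-7)/(0.138)² = 3.56×10^5 N/C.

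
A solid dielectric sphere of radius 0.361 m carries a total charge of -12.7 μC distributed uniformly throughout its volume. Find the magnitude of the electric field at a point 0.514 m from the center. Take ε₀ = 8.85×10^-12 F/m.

Take a concentric spherical Gaussian surface of radius r = 0.514 m (r > R, so the entire charge is enclosed).
Q_enc = -12.7 μC = -1.27e-5 C.
Gauss's law: E·4πr² = Q_enc/ε₀.
E = |Q_enc|/(4πε₀r²) = (1.27×10^-5)/(4π·8.85×10^-12·(0.514)²) = 4.32e5 N/C.

E = 4.32×10^5 V/m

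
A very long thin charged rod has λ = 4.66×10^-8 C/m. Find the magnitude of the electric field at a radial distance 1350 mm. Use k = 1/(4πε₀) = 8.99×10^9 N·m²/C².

Take a coaxial cylindrical Gaussian surface of radius r = 1350 mm and length L.
Q_enc = λL, so λ_enc = 4.66×10^-8 C/m.
Since E is radial and uniform over the curved surface, Φ = E·2πrL = Q_enc/ε₀ = λ_enc L/ε₀.
E = 2k|λ_enc|/r = 2(8.99×10^9)(4.66e-8)/(1.35) = 621 N/C.

|E| ≈ 621 N/C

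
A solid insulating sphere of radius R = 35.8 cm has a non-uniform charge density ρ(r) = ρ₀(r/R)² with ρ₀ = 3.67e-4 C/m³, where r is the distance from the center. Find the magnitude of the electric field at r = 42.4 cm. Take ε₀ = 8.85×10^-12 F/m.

By spherical symmetry E is radial; choose a Gaussian sphere of radius r = 42.4 cm (r > R, all charge enclosed).
Q_enc = 4π ∫₀^R ρ₀(r'/R)^2 r'² dr' = 4πρ₀R³/5 = 4.232×10^-5 C.
Gauss's law: E·4πr² = Q_enc/ε₀.
E = |Q_enc|/(4πε₀r²) = (4.232×10^-5)/(4π·8.85×10^-12·(0.424)²) = 2.12e6 N/C.

2.12e6 N/C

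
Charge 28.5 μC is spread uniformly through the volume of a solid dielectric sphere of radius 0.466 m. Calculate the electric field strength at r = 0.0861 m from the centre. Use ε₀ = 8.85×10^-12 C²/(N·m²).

Use a concentric Gaussian sphere at r = 0.0861 m (r < R).
Only the charge within r is enclosed: Q_enc = Q·(r/R)³ = (28.5 μC)·(0.0861 m/0.466 m)³ = 1.798e-7 C.
Since E is radial and uniform over the Gaussian sphere, Φ = E·4πr² = Q_enc/ε₀.
E = |Q_enc|/(4πε₀r²) = (1.798×10^-7)/(4π·8.85×10^-12·(0.0861)²) = 2.18×10^5 N/C.

E ≈ 2.18×10^5 N/C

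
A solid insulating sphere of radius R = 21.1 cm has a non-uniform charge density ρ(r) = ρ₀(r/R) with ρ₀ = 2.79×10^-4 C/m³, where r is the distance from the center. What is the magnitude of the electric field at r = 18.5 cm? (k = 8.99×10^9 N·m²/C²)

Use a concentric Gaussian sphere at r = 18.5 cm (r < R).
Q_enc = ∫₀^r ρ(r')·4πr'² dr' = (4πρ₀/R) ∫₀^r r'^3 dr' = 4πρ₀ r^4/(4·R) = 4.866e-6 C.
Applying ∮E·dA = Q_enc/ε₀ with Φ = E(4πr²):
E = k|Q_enc|/r² = (8.99×10^9)(4.866×10^-6)/(0.185)² = 1.28e6 N/C.

E = 1.28×10^6 N/C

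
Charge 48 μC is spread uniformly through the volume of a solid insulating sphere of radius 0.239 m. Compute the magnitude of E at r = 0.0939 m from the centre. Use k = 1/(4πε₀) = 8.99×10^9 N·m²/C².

E = 2.97×10^6 N/C

Use a concentric Gaussian sphere at r = 0.0939 m (r < R).
Only the charge within r is enclosed: Q_enc = Q·(r/R)³ = (48 μC)·(0.0939 m/0.239 m)³ = 2.911×10^-6 C.
Gauss's law: E·4πr² = Q_enc/ε₀.
E = k|Q_enc|/r² = (8.99×10^9)(2.911e-6)/(0.0939)² = 2.97×10^6 N/C.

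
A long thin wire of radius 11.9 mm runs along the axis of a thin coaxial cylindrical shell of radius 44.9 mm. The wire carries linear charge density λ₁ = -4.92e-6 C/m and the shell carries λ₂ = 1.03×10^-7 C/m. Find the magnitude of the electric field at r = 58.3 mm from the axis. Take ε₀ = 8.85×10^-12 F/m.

Take a coaxial cylindrical Gaussian surface of radius r = 58.3 mm and length L (r > 44.9 mm, enclosing both).
λ_enc = λ₁ + λ₂ = (-4.92×10^-6) + (1.03×10^-7) = -4.817×10^-6 C/m.
Since E is radial and uniform over the curved surface, Φ = E·2πrL = Q_enc/ε₀ = λ_enc L/ε₀.
E = |λ_enc|/(2πε₀r) = (4.817e-6)/(2π·8.85×10^-12·0.0583) = 1.49×10^6 N/C.

|E| ≈ 1.49×10^6 N/C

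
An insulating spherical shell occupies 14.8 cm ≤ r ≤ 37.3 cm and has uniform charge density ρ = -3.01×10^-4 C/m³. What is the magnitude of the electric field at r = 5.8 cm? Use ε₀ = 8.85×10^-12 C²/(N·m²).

E = 0

Take a concentric spherical Gaussian surface of radius r = 5.8 cm (r < 14.8 cm, inside the empty cavity).
Q_enc = 0 (all charge lies at larger r); Gauss's law gives E = 0.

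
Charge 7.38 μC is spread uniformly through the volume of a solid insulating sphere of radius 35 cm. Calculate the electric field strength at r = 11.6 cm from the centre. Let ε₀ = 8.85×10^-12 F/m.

E = 1.80×10^5 N/C

Use a concentric Gaussian sphere at r = 11.6 cm (r < R).
For a uniform sphere the enclosed fraction is (r/R)³, so Q_enc = (7.38 μC)(0.116/0.35)³ = 2.687×10^-7 C.
Gauss's law: E·4πr² = Q_enc/ε₀.
E = |Q_enc|/(4πε₀r²) = (2.687×10^-7)/(4π·8.85×10^-12·(0.116)²) = 1.80×10^5 N/C.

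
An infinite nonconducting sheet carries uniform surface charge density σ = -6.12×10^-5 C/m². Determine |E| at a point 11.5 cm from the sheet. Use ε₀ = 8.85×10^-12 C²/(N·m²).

|E| ≈ 3.46e6 N/C

Choose a cylindrical pillbox piercing the sheet, end faces (area A) parallel to it.
Only the two end caps contribute flux: Φ = 2EA. With Q_enc = σA, Gauss's law gives E = |σ|/(2ε₀).
E = |σ|/(2ε₀) = (6.12×10^-5)/(2·8.85×10^-12) = 3.46e6 N/C.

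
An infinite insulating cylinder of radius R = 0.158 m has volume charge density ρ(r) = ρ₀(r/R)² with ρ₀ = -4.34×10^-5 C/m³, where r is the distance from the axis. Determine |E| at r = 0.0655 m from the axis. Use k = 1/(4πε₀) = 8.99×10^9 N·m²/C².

Coaxial Gaussian cylinder, radius r = 0.0655 m, length L (r < R).
λ_enc = ∫₀^r ρ(r')·2πr' dr' = (2πρ₀/R²)·r^4/4 = -5.026×10^-8 C/m.
Gauss's law: E·2πrL = λ_enc L/ε₀.
E = 2k|λ_enc|/r = 2(8.99×10^9)(5.026×10^-8)/(0.0655) = 1.38×10^4 N/C.

1.38×10^4 N/C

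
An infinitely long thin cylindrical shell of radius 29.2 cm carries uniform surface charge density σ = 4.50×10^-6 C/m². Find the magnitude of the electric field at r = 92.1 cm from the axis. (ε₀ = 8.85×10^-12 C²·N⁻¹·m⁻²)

E ≈ 1.61e5 V/m

Choose a coaxial cylinder of radius r = 92.1 cm (arbitrary length L) as the Gaussian surface (r > 29.2 cm).
The whole shell is enclosed: λ_enc = σ·2πR = (4.50×10^-6)·2π·(0.292) = 8.256×10^-6 C/m.
Gauss's law: E·2πrL = λ_enc L/ε₀.
E = |λ_enc|/(2πε₀r) = (8.256e-6)/(2π·8.85×10^-12·0.921) = 1.61×10^5 N/C.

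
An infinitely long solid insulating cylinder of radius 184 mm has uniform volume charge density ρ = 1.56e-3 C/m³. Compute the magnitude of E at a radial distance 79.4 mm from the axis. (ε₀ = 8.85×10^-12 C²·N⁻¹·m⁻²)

By cylindrical symmetry E is radial; use a coaxial Gaussian cylinder of radius 79.4 mm and length L (r < R).
Charge inside radius r per length L is ρ·πr²·L, so λ_enc = ρπr² = 3.09×10^-5 C/m.
Since E is radial and uniform over the curved surface, Φ = E·2πrL = Q_enc/ε₀ = λ_enc L/ε₀.
E = |λ_enc|/(2πε₀r) = (3.09e-5)/(2π·8.85×10^-12·0.0794) = 7.00×10^6 N/C.

E ≈ 7.00×10^6 N/C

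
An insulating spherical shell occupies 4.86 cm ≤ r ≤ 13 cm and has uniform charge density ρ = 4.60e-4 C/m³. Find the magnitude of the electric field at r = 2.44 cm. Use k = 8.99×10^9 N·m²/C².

Take a concentric spherical Gaussian surface of radius r = 2.44 cm (r < 4.86 cm, inside the empty cavity).
No charge is enclosed, so by Gauss's law E·4πr² = 0 ⇒ E = 0.

E = 0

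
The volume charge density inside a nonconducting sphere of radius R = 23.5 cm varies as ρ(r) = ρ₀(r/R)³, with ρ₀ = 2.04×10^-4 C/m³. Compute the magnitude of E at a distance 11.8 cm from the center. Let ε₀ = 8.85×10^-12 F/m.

Use a concentric Gaussian sphere at r = 11.8 cm (r < R).
Integrate the density: Q_enc = 4π ∫₀^r ρ₀(r'/R)^3 r'² dr' = 4πρ₀ r^6/(6·R³) = 8.887e-8 C.
Since E is radial and uniform over the Gaussian sphere, Φ = E·4πr² = Q_enc/ε₀.
E = |Q_enc|/(4πε₀r²) = (8.887×10^-8)/(4π·8.85×10^-12·(0.118)²) = 5.74e4 N/C.

|E| = 5.74×10^4 V/m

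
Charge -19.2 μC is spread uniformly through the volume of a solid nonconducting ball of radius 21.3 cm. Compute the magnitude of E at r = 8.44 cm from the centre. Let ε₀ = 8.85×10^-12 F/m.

Symmetry ⇒ E = E(r) r̂. Gaussian sphere of radius r = 8.44 cm (r < R).
Only the charge within r is enclosed: Q_enc = Q·(r/R)³ = (-19.2 μC)·(8.44 cm/21.3 cm)³ = -1.195e-6 C.
Gauss's law: E·4πr² = Q_enc/ε₀.
E = |Q_enc|/(4πε₀r²) = (1.195×10^-6)/(4π·8.85×10^-12·(0.0844)²) = 1.51e6 N/C.

E = 1.51×10^6 N/C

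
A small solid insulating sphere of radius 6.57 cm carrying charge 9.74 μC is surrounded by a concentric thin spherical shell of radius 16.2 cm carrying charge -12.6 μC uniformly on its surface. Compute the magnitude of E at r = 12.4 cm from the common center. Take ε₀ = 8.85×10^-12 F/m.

By spherical symmetry E is radial; choose a Gaussian sphere of radius r = 12.4 cm (between the bodies, 6.57 cm < r < 16.2 cm).
The shell at 16.2 cm lies outside the Gaussian surface, so Q_enc = 9.74 μC = 9.74×10^-6 C.
Since E is radial and uniform over the Gaussian sphere, Φ = E·4πr² = Q_enc/ε₀.
E = |Q_enc|/(4πε₀r²) = (9.74×10^-6)/(4π·8.85×10^-12·(0.124)²) = 5.70e6 N/C.

5.70e6 V/m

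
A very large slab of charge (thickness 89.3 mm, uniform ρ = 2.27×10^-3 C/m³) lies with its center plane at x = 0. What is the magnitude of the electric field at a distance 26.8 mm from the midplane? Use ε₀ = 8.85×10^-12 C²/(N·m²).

By symmetry E is perpendicular to the slab. A Gaussian pillbox from −26.8 mm to +26.8 mm (face area A) lies entirely within the slab.
Q_enc = ρ·(2x)·A and flux = 2EA, so 2EA = 2ρxA/ε₀ ⇒ E = |ρ|x/ε₀.
E = (2.27e-3)(0.0268)/(8.85×10^-12) = 6.87×10^6 N/C.

E ≈ 6.87×10^6 N/C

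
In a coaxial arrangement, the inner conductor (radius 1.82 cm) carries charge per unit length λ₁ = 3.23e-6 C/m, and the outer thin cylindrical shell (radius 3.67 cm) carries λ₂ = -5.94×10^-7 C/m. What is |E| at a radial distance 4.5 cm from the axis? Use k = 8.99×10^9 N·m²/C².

E ≈ 1.05e6 N/C

Choose a coaxial cylinder of radius r = 4.5 cm (arbitrary length L) as the Gaussian surface (r > 3.67 cm, enclosing both).
λ_enc = λ₁ + λ₂ = (3.23×10^-6) + (-5.94×10^-7) = 2.636e-6 C/m.
Gauss's law: E·2πrL = λ_enc L/ε₀.
E = 2k|λ_enc|/r = 2(8.99×10^9)(2.636×10^-6)/(0.045) = 1.05e6 N/C.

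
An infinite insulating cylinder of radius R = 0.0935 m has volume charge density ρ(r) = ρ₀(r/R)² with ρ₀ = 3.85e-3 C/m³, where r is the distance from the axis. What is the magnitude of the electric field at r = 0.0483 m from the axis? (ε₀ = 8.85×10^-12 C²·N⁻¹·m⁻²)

1.40×10^6 V/m

Take a coaxial cylindrical Gaussian surface of radius r = 0.0483 m and length L (r < R).
Integrating ρ over the cross-section to radius r: λ_enc = (2πρ₀/R²) ∫₀^r r'^3 dr' = 2πρ₀ r^4/(4·R²) = 3.765×10^-6 C/m.
By Gauss's law (flux through the curved wall only), E·2πrL = λ_enc L/ε₀.
E = |λ_enc|/(2πε₀r) = (3.765×10^-6)/(2π·8.85×10^-12·0.0483) = 1.40×10^6 N/C.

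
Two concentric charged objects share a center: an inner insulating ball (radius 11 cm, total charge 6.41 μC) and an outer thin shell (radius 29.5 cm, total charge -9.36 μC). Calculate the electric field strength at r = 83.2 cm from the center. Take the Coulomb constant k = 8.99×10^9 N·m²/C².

E = 3.83×10^4 V/m

By spherical symmetry E is radial; choose a Gaussian sphere of radius r = 83.2 cm (r > 29.5 cm, enclosing both).
Q_enc = (6.41 μC) + (-9.36 μC) = -2.95×10^-6 C.
Gauss's law: E·4πr² = Q_enc/ε₀.
E = k|Q_enc|/r² = (8.99×10^9)(2.95×10^-6)/(0.832)² = 3.83×10^4 N/C.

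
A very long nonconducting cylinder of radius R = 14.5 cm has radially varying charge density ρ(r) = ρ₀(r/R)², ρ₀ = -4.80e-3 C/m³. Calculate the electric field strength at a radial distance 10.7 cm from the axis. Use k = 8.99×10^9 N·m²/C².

7.90×10^6 V/m

Choose a coaxial cylinder of radius r = 10.7 cm (arbitrary length L) as the Gaussian surface (r < R).
Integrating ρ over the cross-section to radius r: λ_enc = (2πρ₀/R²) ∫₀^r r'^3 dr' = 2πρ₀ r^4/(4·R²) = -4.701×10^-5 C/m.
Gauss's law: E·2πrL = λ_enc L/ε₀.
E = 2k|λ_enc|/r = 2(8.99×10^9)(4.701e-5)/(0.107) = 7.90e6 N/C.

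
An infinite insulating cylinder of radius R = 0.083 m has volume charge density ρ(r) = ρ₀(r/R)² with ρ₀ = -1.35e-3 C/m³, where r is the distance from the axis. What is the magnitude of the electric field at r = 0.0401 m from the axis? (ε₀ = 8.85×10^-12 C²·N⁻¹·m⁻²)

E = 3.57e5 N/C

Choose a coaxial cylinder of radius r = 0.0401 m (arbitrary length L) as the Gaussian surface (r < R).
Integrating ρ over the cross-section to radius r: λ_enc = (2πρ₀/R²) ∫₀^r r'^3 dr' = 2πρ₀ r^4/(4·R²) = -7.959×10^-7 C/m.
Gauss's law: E·2πrL = λ_enc L/ε₀.
E = |λ_enc|/(2πε₀r) = (7.959×10^-7)/(2π·8.85×10^-12·0.0401) = 3.57×10^5 N/C.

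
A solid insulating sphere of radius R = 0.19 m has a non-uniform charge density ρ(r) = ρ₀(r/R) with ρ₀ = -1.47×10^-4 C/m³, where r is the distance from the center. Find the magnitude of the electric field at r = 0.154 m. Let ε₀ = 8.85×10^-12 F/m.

5.18e5 N/C

Take a concentric spherical Gaussian surface of radius r = 0.154 m (r < R).
Integrate the density: Q_enc = 4π ∫₀^r ρ₀(r'/R)^1 r'² dr' = 4πρ₀ r^4/(4·R) = -1.367e-6 C.
Since E is radial and uniform over the Gaussian sphere, Φ = E·4πr² = Q_enc/ε₀.
E = |Q_enc|/(4πε₀r²) = (1.367e-6)/(4π·8.85×10^-12·(0.154)²) = 5.18×10^5 N/C.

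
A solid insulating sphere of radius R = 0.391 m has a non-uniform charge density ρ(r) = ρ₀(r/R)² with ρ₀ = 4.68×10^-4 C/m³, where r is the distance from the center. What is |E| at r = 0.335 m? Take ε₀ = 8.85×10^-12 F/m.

|E| ≈ 2.60×10^6 N/C

Take a concentric spherical Gaussian surface of radius r = 0.335 m (r < R).
Q_enc = ∫₀^r ρ(r')·4πr'² dr' = (4πρ₀/R²) ∫₀^r r'^4 dr' = 4πρ₀ r^5/(5·R²) = 3.246×10^-5 C.
Gauss's law: E·4πr² = Q_enc/ε₀.
E = |Q_enc|/(4πε₀r²) = (3.246e-5)/(4π·8.85×10^-12·(0.335)²) = 2.60×10^6 N/C.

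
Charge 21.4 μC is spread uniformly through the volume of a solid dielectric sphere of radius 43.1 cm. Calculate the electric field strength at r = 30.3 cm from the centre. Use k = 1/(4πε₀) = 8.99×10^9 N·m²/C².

Symmetry ⇒ E = E(r) r̂. Gaussian sphere of radius r = 30.3 cm (r < R).
For a uniform sphere the enclosed fraction is (r/R)³, so Q_enc = (21.4 μC)(0.303/0.431)³ = 7.435×10^-6 C.
Since E is radial and uniform over the Gaussian sphere, Φ = E·4πr² = Q_enc/ε₀.
E = k|Q_enc|/r² = (8.99×10^9)(7.435×10^-6)/(0.303)² = 7.28×10^5 N/C.

E ≈ 7.28×10^5 N/C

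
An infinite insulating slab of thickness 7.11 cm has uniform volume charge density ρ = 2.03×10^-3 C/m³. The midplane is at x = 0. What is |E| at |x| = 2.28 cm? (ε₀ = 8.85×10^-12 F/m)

|E| = 5.23×10^6 N/C

By symmetry E is perpendicular to the slab. A Gaussian pillbox from −2.28 cm to +2.28 cm (face area A) lies entirely within the slab.
Q_enc = ρ·(2x)·A and flux = 2EA, so 2EA = 2ρxA/ε₀ ⇒ E = |ρ|x/ε₀.
E = (2.03×10^-3)(0.0228)/(8.85×10^-12) = 5.23×10^6 N/C.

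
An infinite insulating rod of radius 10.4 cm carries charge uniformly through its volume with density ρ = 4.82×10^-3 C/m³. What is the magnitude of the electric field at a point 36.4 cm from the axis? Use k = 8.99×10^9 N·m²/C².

By cylindrical symmetry E is radial; use a coaxial Gaussian cylinder of radius 36.4 cm and length L (r > 10.4 cm, full cross-section enclosed).
λ_enc = ρ·πR² = (4.82×10^-3)π(0.104)² = 1.638e-4 C/m.
Since E is radial and uniform over the curved surface, Φ = E·2πrL = Q_enc/ε₀ = λ_enc L/ε₀.
E = 2k|λ_enc|/r = 2(8.99×10^9)(1.638×10^-4)/(0.364) = 8.09×10^6 N/C.

E ≈ 8.09×10^6 N/C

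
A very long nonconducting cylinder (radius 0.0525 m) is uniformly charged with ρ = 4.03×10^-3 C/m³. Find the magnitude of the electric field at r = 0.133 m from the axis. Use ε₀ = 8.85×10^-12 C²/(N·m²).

|E| = 4.72×10^6 N/C

Take a coaxial cylindrical Gaussian surface of radius r = 0.133 m and length L (r > 0.0525 m, full cross-section enclosed).
λ_enc = ρ·πR² = (4.03×10^-3)π(0.0525)² = 3.49×10^-5 C/m.
Gauss's law: E·2πrL = λ_enc L/ε₀.
E = |λ_enc|/(2πε₀r) = (3.49×10^-5)/(2π·8.85×10^-12·0.133) = 4.72×10^6 N/C.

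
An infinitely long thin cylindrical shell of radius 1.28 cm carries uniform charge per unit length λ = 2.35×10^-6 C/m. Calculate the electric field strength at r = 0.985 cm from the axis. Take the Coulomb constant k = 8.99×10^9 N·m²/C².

E = 0 (no enclosed charge)

Coaxial Gaussian cylinder, radius r = 0.985 cm, length L (r < 1.28 cm, inside the shell).
No charge is enclosed, so Gauss's law gives E·2πrL = 0 ⇒ E = 0.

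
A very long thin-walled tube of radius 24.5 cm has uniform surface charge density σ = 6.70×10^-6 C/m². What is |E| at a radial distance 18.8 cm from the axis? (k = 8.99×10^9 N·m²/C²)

Choose a coaxial cylinder of radius r = 18.8 cm (arbitrary length L) as the Gaussian surface (r < 24.5 cm, inside the shell).
No charge is enclosed, so Gauss's law gives E·2πrL = 0 ⇒ E = 0.

|E| = 0 N/C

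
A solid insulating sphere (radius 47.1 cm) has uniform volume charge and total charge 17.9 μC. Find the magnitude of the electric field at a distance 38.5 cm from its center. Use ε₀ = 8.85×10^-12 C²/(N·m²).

Take a concentric spherical Gaussian surface of radius r = 38.5 cm (r < R).
For a uniform sphere the enclosed fraction is (r/R)³, so Q_enc = (17.9 μC)(0.385/0.471)³ = 9.776×10^-6 C.
By Gauss's law, ∮E·dA = E·4πr² = Q_enc/ε₀.
E = |Q_enc|/(4πε₀r²) = (9.776×10^-6)/(4π·8.85×10^-12·(0.385)²) = 5.93e5 N/C.

|E| = 5.93×10^5 N/C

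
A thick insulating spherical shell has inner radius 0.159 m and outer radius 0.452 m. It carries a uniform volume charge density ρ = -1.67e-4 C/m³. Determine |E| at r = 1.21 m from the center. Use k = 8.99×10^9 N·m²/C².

Symmetry ⇒ E = E(r) r̂. Gaussian sphere of radius r = 1.21 m (r > 0.452 m, enclosing the whole shell).
Q_enc = ρ·(4π/3)(b³ − a³) = (-1.67×10^-4)·(4π/3)·((0.452)³ − (0.159)³) = -6.179×10^-5 C.
Applying ∮E·dA = Q_enc/ε₀ with Φ = E(4πr²):
E = k|Q_enc|/r² = (8.99×10^9)(6.179e-5)/(1.21)² = 3.79e5 N/C.

|E| = 3.79×10^5 V/m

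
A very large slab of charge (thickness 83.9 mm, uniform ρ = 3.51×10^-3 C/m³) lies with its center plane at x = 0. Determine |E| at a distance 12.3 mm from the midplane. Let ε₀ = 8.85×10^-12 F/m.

By symmetry E is perpendicular to the slab. A Gaussian pillbox from −12.3 mm to +12.3 mm (face area A) lies entirely within the slab.
Q_enc = ρ·(2x)·A and flux = 2EA, so 2EA = 2ρxA/ε₀ ⇒ E = |ρ|x/ε₀.
E = (3.51×10^-3)(0.0123)/(8.85×10^-12) = 4.88×10^6 N/C.

|E| = 4.88×10^6 N/C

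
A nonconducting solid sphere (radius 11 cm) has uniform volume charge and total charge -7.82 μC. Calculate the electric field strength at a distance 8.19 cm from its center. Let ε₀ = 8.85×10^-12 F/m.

4.33e6 V/m

Take a concentric spherical Gaussian surface of radius r = 8.19 cm (r < R).
Only the charge within r is enclosed: Q_enc = Q·(r/R)³ = (-7.82 μC)·(8.19 cm/11 cm)³ = -3.228×10^-6 C.
Since E is radial and uniform over the Gaussian sphere, Φ = E·4πr² = Q_enc/ε₀.
E = |Q_enc|/(4πε₀r²) = (3.228×10^-6)/(4π·8.85×10^-12·(0.0819)²) = 4.33e6 N/C.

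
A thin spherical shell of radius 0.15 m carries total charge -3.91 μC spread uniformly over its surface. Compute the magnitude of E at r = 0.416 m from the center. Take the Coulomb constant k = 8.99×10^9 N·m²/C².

|E| ≈ 2.03e5 N/C

By spherical symmetry E is radial; choose a Gaussian sphere of radius r = 0.416 m (r > 0.15 m).
The entire shell is enclosed: Q_enc = -3.91×10^-6 C.
By Gauss's law, ∮E·dA = E·4πr² = Q_enc/ε₀.
E = k|Q_enc|/r² = (8.99×10^9)(3.91×10^-6)/(0.416)² = 2.03×10^5 N/C.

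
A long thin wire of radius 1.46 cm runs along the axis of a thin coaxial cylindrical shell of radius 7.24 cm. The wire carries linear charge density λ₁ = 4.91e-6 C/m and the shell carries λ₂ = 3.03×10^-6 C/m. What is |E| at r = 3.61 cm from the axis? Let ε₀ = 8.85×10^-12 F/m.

2.45×10^6 V/m

Take a coaxial cylindrical Gaussian surface of radius r = 3.61 cm and length L (between the conductors, 1.46 cm < r < 7.24 cm).
Only the inner wire is enclosed; the outer shell contributes nothing inside itself. λ_enc = λ₁ = 4.91e-6 C/m.
Since E is radial and uniform over the curved surface, Φ = E·2πrL = Q_enc/ε₀ = λ_enc L/ε₀.
E = |λ_enc|/(2πε₀r) = (4.91e-6)/(2π·8.85×10^-12·0.0361) = 2.45×10^6 N/C.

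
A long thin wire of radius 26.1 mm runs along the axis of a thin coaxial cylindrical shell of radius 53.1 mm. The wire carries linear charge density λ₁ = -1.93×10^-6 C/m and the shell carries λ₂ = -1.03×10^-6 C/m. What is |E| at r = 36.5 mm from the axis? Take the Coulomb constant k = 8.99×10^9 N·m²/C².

E ≈ 9.51×10^5 N/C

By cylindrical symmetry E is radial; use a coaxial Gaussian cylinder of radius 36.5 mm and length L (between the conductors, 26.1 mm < r < 53.1 mm).
The shell at 53.1 mm lies outside the Gaussian surface, so λ_enc = λ₁ = -1.93×10^-6 C/m.
Gauss's law: E·2πrL = λ_enc L/ε₀.
E = 2k|λ_enc|/r = 2(8.99×10^9)(1.93×10^-6)/(0.0365) = 9.51e5 N/C.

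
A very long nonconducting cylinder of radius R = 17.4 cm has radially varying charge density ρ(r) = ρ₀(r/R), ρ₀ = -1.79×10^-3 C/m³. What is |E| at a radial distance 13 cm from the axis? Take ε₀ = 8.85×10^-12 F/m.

|E| = 6.55×10^6 V/m

Coaxial Gaussian cylinder, radius r = 13 cm, length L (r < R).
Integrating ρ over the cross-section to radius r: λ_enc = (2πρ₀/R) ∫₀^r r'^2 dr' = 2πρ₀ r^3/(3·R) = -4.734×10^-5 C/m.
Since E is radial and uniform over the curved surface, Φ = E·2πrL = Q_enc/ε₀ = λ_enc L/ε₀.
E = |λ_enc|/(2πε₀r) = (4.734×10^-5)/(2π·8.85×10^-12·0.13) = 6.55×10^6 N/C.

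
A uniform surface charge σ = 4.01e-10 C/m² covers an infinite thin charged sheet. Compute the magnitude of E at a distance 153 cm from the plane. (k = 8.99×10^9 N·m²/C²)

Choose a cylindrical pillbox piercing the sheet, end faces (area A) parallel to it.
Only the two end caps contribute flux: Φ = 2EA. With Q_enc = σA, Gauss's law gives E = |σ|/(2ε₀).
E = 2πk|σ| = 2π(8.99×10^9)(4.01e-10) = 22.7 N/C.

E ≈ 22.7 N/C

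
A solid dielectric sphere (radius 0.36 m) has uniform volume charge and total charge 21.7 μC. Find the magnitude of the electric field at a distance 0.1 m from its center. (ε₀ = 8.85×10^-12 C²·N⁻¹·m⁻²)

Take a concentric spherical Gaussian surface of radius r = 0.1 m (r < R).
For a uniform sphere the enclosed fraction is (r/R)³, so Q_enc = (21.7 μC)(0.1/0.36)³ = 4.651e-7 C.
Applying ∮E·dA = Q_enc/ε₀ with Φ = E(4πr²):
E = |Q_enc|/(4πε₀r²) = (4.651×10^-7)/(4π·8.85×10^-12·(0.1)²) = 4.18e5 N/C.

E ≈ 4.18e5 N/C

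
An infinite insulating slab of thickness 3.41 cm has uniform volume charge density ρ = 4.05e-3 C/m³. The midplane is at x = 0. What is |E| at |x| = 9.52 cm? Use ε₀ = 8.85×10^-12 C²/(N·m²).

E ≈ 7.80×10^6 N/C

The point |x| = 9.52 cm lies outside the slab (half-thickness 0.01705 m). A symmetric pillbox spanning the full slab encloses Q_enc = ρ·d·A.
Flux = 2EA ⇒ E = |ρ|d/(2ε₀), independent of distance outside.
E = (4.05e-3)(0.0341)/(2·8.85×10^-12) = 7.80×10^6 N/C.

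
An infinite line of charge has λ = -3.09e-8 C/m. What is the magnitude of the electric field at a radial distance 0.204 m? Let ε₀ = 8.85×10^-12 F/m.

Choose a coaxial cylinder of radius r = 0.204 m (arbitrary length L) as the Gaussian surface.
Q_enc = λL, so λ_enc = -3.09e-8 C/m.
By Gauss's law (flux through the curved wall only), E·2πrL = λ_enc L/ε₀.
E = |λ_enc|/(2πε₀r) = (3.09×10^-8)/(2π·8.85×10^-12·0.204) = 2.72e3 N/C.

|E| = 2.72e3 V/m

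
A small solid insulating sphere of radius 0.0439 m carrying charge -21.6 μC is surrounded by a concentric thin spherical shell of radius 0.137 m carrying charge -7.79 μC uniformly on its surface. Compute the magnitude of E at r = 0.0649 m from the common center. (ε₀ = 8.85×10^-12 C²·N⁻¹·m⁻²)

|E| ≈ 4.61e7 N/C

Symmetry ⇒ E = E(r) r̂. Gaussian sphere of radius r = 0.0649 m (between the bodies, 0.0439 m < r < 0.137 m).
Only the inner charge is enclosed; the outer shell contributes nothing inside itself. Q_enc = -21.6 μC = -2.16×10^-5 C.
By Gauss's law, ∮E·dA = E·4πr² = Q_enc/ε₀.
E = |Q_enc|/(4πε₀r²) = (2.16×10^-5)/(4π·8.85×10^-12·(0.0649)²) = 4.61×10^7 N/C.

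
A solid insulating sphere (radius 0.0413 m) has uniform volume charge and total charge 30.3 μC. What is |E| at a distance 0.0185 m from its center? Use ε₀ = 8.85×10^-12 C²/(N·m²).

Take a concentric spherical Gaussian surface of radius r = 0.0185 m (r < R).
Only the charge within r is enclosed: Q_enc = Q·(r/R)³ = (30.3 μC)·(0.0185 m/0.0413 m)³ = 2.723×10^-6 C.
Gauss's law: E·4πr² = Q_enc/ε₀.
E = |Q_enc|/(4πε₀r²) = (2.723×10^-6)/(4π·8.85×10^-12·(0.0185)²) = 7.16×10^7 N/C.

E ≈ 7.16×10^7 N/C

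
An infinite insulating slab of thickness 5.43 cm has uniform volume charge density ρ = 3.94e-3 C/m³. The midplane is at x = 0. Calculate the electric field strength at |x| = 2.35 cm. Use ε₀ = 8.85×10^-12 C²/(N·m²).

By symmetry E is perpendicular to the slab. A Gaussian pillbox from −2.35 cm to +2.35 cm (face area A) lies entirely within the slab.
Q_enc = ρ·(2x)·A and flux = 2EA, so 2EA = 2ρxA/ε₀ ⇒ E = |ρ|x/ε₀.
E = (3.94×10^-3)(0.0235)/(8.85×10^-12) = 1.05×10^7 N/C.

|E| ≈ 1.05×10^7 N/C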